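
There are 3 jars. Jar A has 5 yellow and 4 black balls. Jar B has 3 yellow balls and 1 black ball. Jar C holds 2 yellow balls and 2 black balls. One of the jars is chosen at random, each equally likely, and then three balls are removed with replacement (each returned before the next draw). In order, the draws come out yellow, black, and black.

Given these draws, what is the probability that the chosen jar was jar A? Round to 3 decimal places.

The likelihood of the observed sequence under each hypothesis: P(data | jar A) = (5/9)(4/9)(4/9) = 0.10974; P(data | jar B) = (3/4)(1/4)(1/4) = 0.046875; P(data | jar C) = (2/4)(2/4)(2/4) = 0.125.
The prior-weighted likelihoods are 1/3 · 0.10974 = 0.03658, 1/3 · 0.046875 = 0.015625, 1/3 · 0.125 = 0.041667; summing to 0.093871.
So P(jar A | data) = (0.03658) / (0.093871) = 0.38968.

0.390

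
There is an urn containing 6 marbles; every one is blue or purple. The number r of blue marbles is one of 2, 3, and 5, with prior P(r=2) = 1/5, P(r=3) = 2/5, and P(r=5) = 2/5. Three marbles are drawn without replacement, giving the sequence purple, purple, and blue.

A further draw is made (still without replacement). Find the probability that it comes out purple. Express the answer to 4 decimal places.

For each hypothesis, P(data | H) works out to: P(data | r = 2) = (4/6)(3/5)(2/4) = 1/5; P(data | r = 3) = (3/6)(2/5)(3/4) = 3/20; P(data | r = 5) = (1/6)(0/5) = 0.
The prior-weighted likelihoods are 1/5 · 1/5 = 1/25, 2/5 · 3/20 = 3/50, 2/5 · 0 = 0; with total 1/10.
Normalising, the posterior is P(r = 2 | data) = 2/5, P(r = 3 | data) = 3/5, P(r = 5 | data) = 0.
So P(purple next | data) = Σ P(purple next | H) P(H | data) = (2/3)(2/5) + (1/3)(3/5) = 7/15.

0.4667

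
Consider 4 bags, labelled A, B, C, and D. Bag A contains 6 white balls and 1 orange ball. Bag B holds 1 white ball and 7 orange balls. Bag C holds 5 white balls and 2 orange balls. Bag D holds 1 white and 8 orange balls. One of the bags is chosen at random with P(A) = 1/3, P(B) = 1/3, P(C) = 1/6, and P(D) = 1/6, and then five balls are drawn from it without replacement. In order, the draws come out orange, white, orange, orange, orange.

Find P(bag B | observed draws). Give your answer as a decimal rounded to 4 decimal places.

Compute the likelihood of the observed sequence for each case: P(data | bag A) = (1/7)(6/6)(0/5) = 0; P(data | bag B) = (7/8)(1/7)(6/6)(5/5)(4/4) = 1/8; P(data | bag C) = (2/7)(5/6)(1/5)(0/4) = 0; P(data | bag D) = (8/9)(1/8)(7/7)(6/6)(5/5) = 1/9.
The prior-weighted likelihoods are 1/3 · 0 = 0, 1/3 · 1/8 = 1/24, 1/6 · 0 = 0, 1/6 · 1/9 = 1/54; summing to 13/216.
So P(bag B | data) = (1/24) / (13/216) = 9/13.

0.6923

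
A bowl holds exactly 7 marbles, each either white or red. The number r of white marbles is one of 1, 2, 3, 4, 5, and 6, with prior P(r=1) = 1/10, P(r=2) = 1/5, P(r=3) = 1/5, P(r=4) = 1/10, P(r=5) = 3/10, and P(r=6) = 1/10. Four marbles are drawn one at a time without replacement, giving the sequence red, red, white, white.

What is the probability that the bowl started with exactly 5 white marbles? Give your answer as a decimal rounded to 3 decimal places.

0.288

Compute the likelihood of the observed sequence for each case: P(data | r = 1) = (6/7)(5/6)(1/5)(0/4) = 0; P(data | r = 2) = (5/7)(4/6)(2/5)(1/4) = 1/21; P(data | r = 3) = (4/7)(3/6)(3/5)(2/4) = 3/35; P(data | r = 4) = (3/7)(2/6)(4/5)(3/4) = 3/35; P(data | r = 5) = (2/7)(1/6)(5/5)(4/4) = 1/21; P(data | r = 6) = (1/7)(0/6) = 0.
Multiplying each by its prior: 1/10 · 0 = 0, 1/5 · 1/21 = 1/105, 1/5 · 3/35 = 3/175, 1/10 · 3/35 = 3/350, 3/10 · 1/21 = 1/70, 1/10 · 0 = 0; these sum to 26/525.
Therefore the posterior P(r = 5 | data) = (1/70) / (26/525) = 15/52.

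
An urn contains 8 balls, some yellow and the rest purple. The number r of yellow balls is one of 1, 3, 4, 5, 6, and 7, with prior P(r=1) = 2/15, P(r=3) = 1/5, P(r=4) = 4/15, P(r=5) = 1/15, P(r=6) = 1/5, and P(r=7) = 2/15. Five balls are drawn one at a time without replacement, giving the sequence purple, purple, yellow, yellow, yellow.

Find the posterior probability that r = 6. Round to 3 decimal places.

For each hypothesis, P(data | H) works out to: P(data | r = 1) = (7/8)(6/7)(1/6)(0/5) = 0; P(data | r = 3) = (5/8)(4/7)(3/6)(2/5)(1/4) = 1/56; P(data | r = 4) = (4/8)(3/7)(4/6)(3/5)(2/4) = 3/70; P(data | r = 5) = (3/8)(2/7)(5/6)(4/5)(3/4) = 3/56; P(data | r = 6) = (2/8)(1/7)(6/6)(5/5)(4/4) = 1/28; P(data | r = 7) = (1/8)(0/7) = 0.
Weighting by the prior gives 2/15 · 0 = 0, 1/5 · 1/56 = 1/280, 4/15 · 3/70 = 2/175, 1/15 · 3/56 = 1/280, 1/5 · 1/28 = 1/140, 2/15 · 0 = 0; these sum to 9/350.
So P(r = 6 | data) = (1/140) / (9/350) = 5/18.

0.278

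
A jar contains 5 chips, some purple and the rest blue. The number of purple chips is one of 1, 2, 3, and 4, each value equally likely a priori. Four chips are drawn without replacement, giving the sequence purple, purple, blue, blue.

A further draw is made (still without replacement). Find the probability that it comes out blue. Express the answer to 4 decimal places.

Under each hypothesis, the probability of the observed sequence is: P(data | r = 1) = (1/5)(0/4) = 0; P(data | r = 2) = (2/5)(1/4)(3/3)(2/2) = 1/10; P(data | r = 3) = (3/5)(2/4)(2/3)(1/2) = 1/10; P(data | r = 4) = (4/5)(3/4)(1/3)(0/2) = 0.
Multiplying each by its prior: 1/4 · 0 = 0, 1/4 · 1/10 = 1/40, 1/4 · 1/10 = 1/40, 1/4 · 0 = 0; with total 1/20.
Dividing through by the total gives posterior P(r = 1 | data) = 0, P(r = 2 | data) = 1/2, P(r = 3 | data) = 1/2, P(r = 4 | data) = 0.
So P(blue next | data) = Σ P(blue next | H) P(H | data) = (1)(1/2) + (0)(1/2) = 1/2.

0.5000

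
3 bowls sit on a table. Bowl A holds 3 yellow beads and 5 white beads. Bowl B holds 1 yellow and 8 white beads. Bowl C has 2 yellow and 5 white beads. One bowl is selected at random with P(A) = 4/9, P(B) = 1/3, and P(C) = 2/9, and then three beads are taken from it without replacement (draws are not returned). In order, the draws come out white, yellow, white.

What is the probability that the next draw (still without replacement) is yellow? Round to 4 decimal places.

The likelihood of the observed sequence under each hypothesis: P(data | bowl A) = (5/8)(3/7)(4/6) = 5/28; P(data | bowl B) = (8/9)(1/8)(7/7) = 1/9; P(data | bowl C) = (5/7)(2/6)(4/5) = 4/21.
The prior-weighted likelihoods are 4/9 · 5/28 = 5/63, 1/3 · 1/9 = 1/27, 2/9 · 4/21 = 8/189; summing to 10/63.
The posterior is then P(bowl A | data) = 1/2, P(bowl B | data) = 7/30, P(bowl C | data) = 4/15.
The predictive probability is P(yellow next | data) = (2/5)(1/2) + (0)(7/30) + (1/4)(4/15) = 4/15.

0.2667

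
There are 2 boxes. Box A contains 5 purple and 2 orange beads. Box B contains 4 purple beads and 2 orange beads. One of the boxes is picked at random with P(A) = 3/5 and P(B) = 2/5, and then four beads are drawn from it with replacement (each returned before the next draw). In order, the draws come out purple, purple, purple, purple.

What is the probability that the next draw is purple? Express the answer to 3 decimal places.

Compute the likelihood of the observed sequence for each case: P(data | box A) = (5/7)(5/7)(5/7)(5/7) = 0.26031; P(data | box B) = (4/6)(4/6)(4/6)(4/6) = 0.19753.
Weighting by the prior gives 3/5 · 0.26031 = 0.15618, 2/5 · 0.19753 = 0.079012; summing to 0.2352.
Normalising, the posterior is P(box A | data) = 0.66406, P(box B | data) = 0.33594.
The predictive probability is P(purple next | data) = (5/7)(0.66406) + (2/3)(0.33594) = 0.69829.

0.698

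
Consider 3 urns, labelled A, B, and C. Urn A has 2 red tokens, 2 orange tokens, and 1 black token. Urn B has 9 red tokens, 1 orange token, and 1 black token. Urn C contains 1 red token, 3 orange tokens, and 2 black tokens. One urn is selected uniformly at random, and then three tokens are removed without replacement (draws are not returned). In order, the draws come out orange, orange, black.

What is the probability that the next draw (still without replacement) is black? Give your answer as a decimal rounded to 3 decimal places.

0.250

Under each hypothesis, the probability of the observed sequence is: P(data | urn A) = (2/5)(1/4)(1/3) = 1/30; P(data | urn B) = (1/11)(0/10) = 0; P(data | urn C) = (3/6)(2/5)(2/4) = 1/10.
Multiplying each by its prior: 1/3 · 1/30 = 1/90, 1/3 · 0 = 0, 1/3 · 1/10 = 1/30; with total 2/45.
The posterior is then P(urn A | data) = 1/4, P(urn B | data) = 0, P(urn C | data) = 3/4.
Averaging over the posterior, P(black next | data) = (0)(1/4) + (1/3)(3/4) = 1/4.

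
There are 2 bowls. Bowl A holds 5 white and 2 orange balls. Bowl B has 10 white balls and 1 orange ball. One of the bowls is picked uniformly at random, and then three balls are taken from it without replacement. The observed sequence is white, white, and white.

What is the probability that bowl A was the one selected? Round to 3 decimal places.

0.282

For each hypothesis, P(data | H) works out to: P(data | bowl A) = (5/7)(4/6)(3/5) = 2/7; P(data | bowl B) = (10/11)(9/10)(8/9) = 8/11.
Weighting by the prior gives 1/2 · 2/7 = 1/7, 1/2 · 8/11 = 4/11; with total 39/77.
So P(bowl A | data) = (1/7) / (39/77) = 11/39.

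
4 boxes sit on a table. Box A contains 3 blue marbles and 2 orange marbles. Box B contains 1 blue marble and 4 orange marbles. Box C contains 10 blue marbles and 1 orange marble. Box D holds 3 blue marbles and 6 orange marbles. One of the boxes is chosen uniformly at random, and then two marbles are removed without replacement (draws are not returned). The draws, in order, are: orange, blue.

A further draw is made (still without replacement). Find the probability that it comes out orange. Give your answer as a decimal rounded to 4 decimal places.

0.5691

For each hypothesis, P(data | H) works out to: P(data | box A) = (2/5)(3/4) = 3/10; P(data | box B) = (4/5)(1/4) = 1/5; P(data | box C) = (1/11)(10/10) = 1/11; P(data | box D) = (6/9)(3/8) = 1/4.
Multiplying each by its prior: 1/4 · 3/10 = 3/40, 1/4 · 1/5 = 1/20, 1/4 · 1/11 = 1/44, 1/4 · 1/4 = 1/16; these sum to 37/176.
The posterior is then P(box A | data) = 0.35676, P(box B | data) = 0.23784, P(box C | data) = 0.10811, P(box D | data) = 0.2973.
The predictive probability is P(orange next | data) = (1/3)(0.35676) + (1)(0.23784) + (0)(0.10811) + (5/7)(0.2973) = 0.56911.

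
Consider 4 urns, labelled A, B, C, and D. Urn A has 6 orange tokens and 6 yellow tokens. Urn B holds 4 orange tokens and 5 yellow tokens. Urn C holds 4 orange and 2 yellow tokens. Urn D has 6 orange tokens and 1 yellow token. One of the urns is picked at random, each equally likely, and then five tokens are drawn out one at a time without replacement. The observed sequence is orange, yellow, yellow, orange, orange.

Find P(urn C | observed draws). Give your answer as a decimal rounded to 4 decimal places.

0.4891

The likelihood of the observed sequence under each hypothesis: P(data | urn A) = (6/12)(6/11)(5/10)(5/9)(4/8) = 0.037879; P(data | urn B) = (4/9)(5/8)(4/7)(3/6)(2/5) = 0.031746; P(data | urn C) = (4/6)(2/5)(1/4)(3/3)(2/2) = 0.066667; P(data | urn D) = (6/7)(1/6)(0/5) = 0.
Multiplying each by its prior: 1/4 · 0.037879 = 0.0094697, 1/4 · 0.031746 = 0.0079365, 1/4 · 0.066667 = 0.016667, 1/4 · 0 = 0; these sum to 0.034073.
Hence P(urn C | data) = (0.016667) / (0.034073) = 0.48915.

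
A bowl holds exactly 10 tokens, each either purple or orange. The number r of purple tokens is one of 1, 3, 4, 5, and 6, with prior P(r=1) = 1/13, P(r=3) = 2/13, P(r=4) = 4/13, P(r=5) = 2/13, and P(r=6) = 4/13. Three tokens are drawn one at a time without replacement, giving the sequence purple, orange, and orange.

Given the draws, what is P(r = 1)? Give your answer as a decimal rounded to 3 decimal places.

The likelihood of the observed sequence under each hypothesis: P(data | r = 1) = (1/10)(9/9)(8/8) = 0.1; P(data | r = 3) = (3/10)(7/9)(6/8) = 0.175; P(data | r = 4) = (4/10)(6/9)(5/8) = 0.16667; P(data | r = 5) = (5/10)(5/9)(4/8) = 0.13889; P(data | r = 6) = (6/10)(4/9)(3/8) = 0.1.
Weighting by the prior gives 1/13 · 0.1 = 0.0076923, 2/13 · 0.175 = 0.026923, 4/13 · 0.16667 = 0.051282, 2/13 · 0.13889 = 0.021368, 4/13 · 0.1 = 0.030769; these sum to 0.13803.
Therefore the posterior P(r = 1 | data) = (0.0076923) / (0.13803) = 0.055728.

0.056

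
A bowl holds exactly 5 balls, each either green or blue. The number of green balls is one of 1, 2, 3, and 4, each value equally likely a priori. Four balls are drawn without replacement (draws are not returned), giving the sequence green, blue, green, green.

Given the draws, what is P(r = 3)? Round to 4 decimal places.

Compute the likelihood of the observed sequence for each case: P(data | r = 1) = (1/5)(4/4)(0/3) = 0; P(data | r = 2) = (2/5)(3/4)(1/3)(0/2) = 0; P(data | r = 3) = (3/5)(2/4)(2/3)(1/2) = 1/10; P(data | r = 4) = (4/5)(1/4)(3/3)(2/2) = 1/5.
The prior-weighted likelihoods are 1/4 · 0 = 0, 1/4 · 0 = 0, 1/4 · 1/10 = 1/40, 1/4 · 1/5 = 1/20; with total 3/40.
By Bayes' rule, P(r = 3 | data) = (1/40) / (3/40) = 1/3.

0.3333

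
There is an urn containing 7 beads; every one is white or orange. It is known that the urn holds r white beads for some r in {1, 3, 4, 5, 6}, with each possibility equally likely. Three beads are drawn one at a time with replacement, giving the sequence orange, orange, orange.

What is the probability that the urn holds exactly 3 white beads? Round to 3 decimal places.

For each hypothesis, P(data | H) works out to: P(data | r = 1) = (6/7)(6/7)(6/7) = 0.62974; P(data | r = 3) = (4/7)(4/7)(4/7) = 0.18659; P(data | r = 4) = (3/7)(3/7)(3/7) = 0.078717; P(data | r = 5) = (2/7)(2/7)(2/7) = 0.023324; P(data | r = 6) = (1/7)(1/7)(1/7) = 0.0029155.
Multiplying each by its prior: 1/5 · 0.62974 = 0.12595, 1/5 · 0.18659 = 0.037318, 1/5 · 0.078717 = 0.015743, 1/5 · 0.023324 = 0.0046647, 1/5 · 0.0029155 = 0.00058309; with total 0.18426.
Therefore the posterior P(r = 3 | data) = (0.037318) / (0.18426) = 0.20253.

0.203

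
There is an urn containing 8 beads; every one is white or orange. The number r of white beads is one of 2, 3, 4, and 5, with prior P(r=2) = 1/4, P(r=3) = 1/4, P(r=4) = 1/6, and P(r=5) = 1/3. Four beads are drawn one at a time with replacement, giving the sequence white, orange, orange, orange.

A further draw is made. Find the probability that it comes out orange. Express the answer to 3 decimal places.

Under each hypothesis, the probability of the observed sequence is: P(data | r = 2) = (2/8)(6/8)(6/8)(6/8) = 0.10547; P(data | r = 3) = (3/8)(5/8)(5/8)(5/8) = 0.091553; P(data | r = 4) = (4/8)(4/8)(4/8)(4/8) = 0.0625; P(data | r = 5) = (5/8)(3/8)(3/8)(3/8) = 0.032959.
Multiplying each by its prior: 1/4 · 0.10547 = 0.026367, 1/4 · 0.091553 = 0.022888, 1/6 · 0.0625 = 0.010417, 1/3 · 0.032959 = 0.010986; summing to 0.070658.
Dividing through by the total gives posterior P(r = 2 | data) = 0.37316, P(r = 3 | data) = 0.32393, P(r = 4 | data) = 0.14742, P(r = 5 | data) = 0.15549.
Averaging over the posterior, P(orange next | data) = (3/4)(0.37316) + (5/8)(0.32393) + (1/2)(0.14742) + (3/8)(0.15549) = 0.61435.

0.614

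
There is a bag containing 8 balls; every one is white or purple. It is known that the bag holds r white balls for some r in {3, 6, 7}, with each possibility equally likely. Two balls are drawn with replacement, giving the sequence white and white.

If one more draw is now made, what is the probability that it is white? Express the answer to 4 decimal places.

The likelihood of the observed sequence under each hypothesis: P(data | r = 3) = (3/8)(3/8) = 9/64; P(data | r = 6) = (6/8)(6/8) = 9/16; P(data | r = 7) = (7/8)(7/8) = 49/64.
The prior-weighted likelihoods are 1/3 · 9/64 = 3/64, 1/3 · 9/16 = 3/16, 1/3 · 49/64 = 49/192; summing to 47/96.
Normalising, the posterior is P(r = 3 | data) = 9/94, P(r = 6 | data) = 18/47, P(r = 7 | data) = 49/94.
So P(white next | data) = Σ P(white next | H) P(H | data) = (3/8)(9/94) + (3/4)(18/47) + (7/8)(49/94) = 293/376.

0.7793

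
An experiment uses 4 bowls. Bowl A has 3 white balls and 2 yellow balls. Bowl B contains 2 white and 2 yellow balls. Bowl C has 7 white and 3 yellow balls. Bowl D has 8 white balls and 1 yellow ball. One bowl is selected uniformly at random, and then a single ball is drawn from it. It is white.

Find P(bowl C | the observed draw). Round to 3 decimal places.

0.260

The likelihood of this draw under each hypothesis: P(data | bowl A) = (3/5) = 3/5; P(data | bowl B) = (2/4) = 1/2; P(data | bowl C) = (7/10) = 7/10; P(data | bowl D) = (8/9) = 8/9.
Weighting by the prior gives 1/4 · 3/5 = 3/20, 1/4 · 1/2 = 1/8, 1/4 · 7/10 = 7/40, 1/4 · 8/9 = 2/9; summing to 121/180.
By Bayes' rule, P(bowl C | data) = (7/40) / (121/180) = 63/242.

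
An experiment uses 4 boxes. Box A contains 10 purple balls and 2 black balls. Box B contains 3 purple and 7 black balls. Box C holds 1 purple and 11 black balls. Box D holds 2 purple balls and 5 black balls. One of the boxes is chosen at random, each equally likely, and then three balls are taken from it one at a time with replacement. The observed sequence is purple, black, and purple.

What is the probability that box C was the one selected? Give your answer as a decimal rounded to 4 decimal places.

0.0262

For each hypothesis, P(data | H) works out to: P(data | box A) = (10/12)(2/12)(10/12) = 0.11574; P(data | box B) = (3/10)(7/10)(3/10) = 0.063; P(data | box C) = (1/12)(11/12)(1/12) = 0.0063657; P(data | box D) = (2/7)(5/7)(2/7) = 0.058309.
The prior-weighted likelihoods are 1/4 · 0.11574 = 0.028935, 1/4 · 0.063 = 0.01575, 1/4 · 0.0063657 = 0.0015914, 1/4 · 0.058309 = 0.014577; summing to 0.060854.
Hence P(box C | data) = (0.0015914) / (0.060854) = 0.026152.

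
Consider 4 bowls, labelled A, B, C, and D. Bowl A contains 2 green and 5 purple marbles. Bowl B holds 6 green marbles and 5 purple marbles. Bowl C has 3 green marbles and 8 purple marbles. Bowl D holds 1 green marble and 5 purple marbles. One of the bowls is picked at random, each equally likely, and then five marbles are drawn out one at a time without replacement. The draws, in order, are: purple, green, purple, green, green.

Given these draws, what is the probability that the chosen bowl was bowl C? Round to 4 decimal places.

0.1228

The likelihood of the observed sequence under each hypothesis: P(data | bowl A) = (5/7)(2/6)(4/5)(1/4)(0/3) = 0; P(data | bowl B) = (5/11)(6/10)(4/9)(5/8)(4/7) = 0.04329; P(data | bowl C) = (8/11)(3/10)(7/9)(2/8)(1/7) = 0.0060606; P(data | bowl D) = (5/6)(1/5)(4/4)(0/3) = 0.
Multiplying each by its prior: 1/4 · 0 = 0, 1/4 · 0.04329 = 0.010823, 1/4 · 0.0060606 = 0.0015152, 1/4 · 0 = 0; these sum to 0.012338.
So P(bowl C | data) = (0.0015152) / (0.012338) = 0.12281.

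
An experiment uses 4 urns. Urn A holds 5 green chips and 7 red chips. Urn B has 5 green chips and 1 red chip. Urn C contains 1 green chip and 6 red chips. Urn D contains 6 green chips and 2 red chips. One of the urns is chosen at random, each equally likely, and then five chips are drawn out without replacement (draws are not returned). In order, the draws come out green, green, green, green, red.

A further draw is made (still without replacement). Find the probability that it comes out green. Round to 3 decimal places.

0.847

For each hypothesis, P(data | H) works out to: P(data | urn A) = (5/12)(4/11)(3/10)(2/9)(7/8) = 0.0088384; P(data | urn B) = (5/6)(4/5)(3/4)(2/3)(1/2) = 0.16667; P(data | urn C) = (1/7)(0/6) = 0; P(data | urn D) = (6/8)(5/7)(4/6)(3/5)(2/4) = 0.10714.
The prior-weighted likelihoods are 1/4 · 0.0088384 = 0.0022096, 1/4 · 0.16667 = 0.041667, 1/4 · 0 = 0, 1/4 · 0.10714 = 0.026786; these sum to 0.070662.
The posterior is then P(urn A | data) = 0.03127, P(urn B | data) = 0.58966, P(urn C | data) = 0, P(urn D | data) = 0.37907.
The predictive probability is P(green next | data) = (1/7)(0.03127) + (1)(0.58966) + (2/3)(0.37907) = 0.84684.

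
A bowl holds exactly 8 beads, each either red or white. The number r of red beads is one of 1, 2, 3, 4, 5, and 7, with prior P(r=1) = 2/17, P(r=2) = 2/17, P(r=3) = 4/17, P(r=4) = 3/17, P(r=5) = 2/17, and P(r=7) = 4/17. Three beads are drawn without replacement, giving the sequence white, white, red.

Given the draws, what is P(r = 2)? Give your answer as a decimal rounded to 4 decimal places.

Under each hypothesis, the probability of the observed sequence is: P(data | r = 1) = (7/8)(6/7)(1/6) = 1/8; P(data | r = 2) = (6/8)(5/7)(2/6) = 5/28; P(data | r = 3) = (5/8)(4/7)(3/6) = 5/28; P(data | r = 4) = (4/8)(3/7)(4/6) = 1/7; P(data | r = 5) = (3/8)(2/7)(5/6) = 5/56; P(data | r = 7) = (1/8)(0/7) = 0.
Weighting by the prior gives 2/17 · 1/8 = 1/68, 2/17 · 5/28 = 5/238, 4/17 · 5/28 = 5/119, 3/17 · 1/7 = 3/119, 2/17 · 5/56 = 5/476, 4/17 · 0 = 0; summing to 27/238.
Therefore the posterior P(r = 2 | data) = (5/238) / (27/238) = 5/27.

0.1852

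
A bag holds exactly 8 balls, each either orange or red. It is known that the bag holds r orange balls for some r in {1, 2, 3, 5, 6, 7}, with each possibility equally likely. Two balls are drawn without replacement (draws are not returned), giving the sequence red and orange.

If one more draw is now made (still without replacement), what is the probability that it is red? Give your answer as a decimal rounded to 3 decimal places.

0.500

The likelihood of the observed sequence under each hypothesis: P(data | r = 1) = (7/8)(1/7) = 1/8; P(data | r = 2) = (6/8)(2/7) = 3/14; P(data | r = 3) = (5/8)(3/7) = 15/56; P(data | r = 5) = (3/8)(5/7) = 15/56; P(data | r = 6) = (2/8)(6/7) = 3/14; P(data | r = 7) = (1/8)(7/7) = 1/8.
The prior-weighted likelihoods are 1/6 · 1/8 = 1/48, 1/6 · 3/14 = 1/28, 1/6 · 15/56 = 5/112, 1/6 · 15/56 = 5/112, 1/6 · 3/14 = 1/28, 1/6 · 1/8 = 1/48; summing to 17/84.
Normalising, the posterior is P(r = 1 | data) = 7/68, P(r = 2 | data) = 3/17, P(r = 3 | data) = 15/68, P(r = 5 | data) = 15/68, P(r = 6 | data) = 3/17, P(r = 7 | data) = 7/68.
So P(red next | data) = Σ P(red next | H) P(H | data) = (1)(7/68) + (5/6)(3/17) + (2/3)(15/68) + (1/3)(15/68) + (1/6)(3/17) + (0)(7/68) = 1/2.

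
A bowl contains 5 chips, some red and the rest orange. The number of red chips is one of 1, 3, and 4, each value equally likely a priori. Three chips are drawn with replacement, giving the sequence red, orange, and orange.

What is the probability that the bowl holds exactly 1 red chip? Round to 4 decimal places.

0.5000

Under each hypothesis, the probability of the observed sequence is: P(data | r = 1) = (1/5)(4/5)(4/5) = 16/125; P(data | r = 3) = (3/5)(2/5)(2/5) = 12/125; P(data | r = 4) = (4/5)(1/5)(1/5) = 4/125.
Weighting by the prior gives 1/3 · 16/125 = 16/375, 1/3 · 12/125 = 4/125, 1/3 · 4/125 = 4/375; summing to 32/375.
Hence P(r = 1 | data) = (16/375) / (32/375) = 1/2.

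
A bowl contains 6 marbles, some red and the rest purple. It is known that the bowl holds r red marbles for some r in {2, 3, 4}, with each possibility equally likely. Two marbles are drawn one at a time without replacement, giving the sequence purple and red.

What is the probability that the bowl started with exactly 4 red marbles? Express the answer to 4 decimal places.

The likelihood of the observed sequence under each hypothesis: P(data | r = 2) = (4/6)(2/5) = 4/15; P(data | r = 3) = (3/6)(3/5) = 3/10; P(data | r = 4) = (2/6)(4/5) = 4/15.
Weighting by the prior gives 1/3 · 4/15 = 4/45, 1/3 · 3/10 = 1/10, 1/3 · 4/15 = 4/45; with total 5/18.
So P(r = 4 | data) = (4/45) / (5/18) = 8/25.

0.3200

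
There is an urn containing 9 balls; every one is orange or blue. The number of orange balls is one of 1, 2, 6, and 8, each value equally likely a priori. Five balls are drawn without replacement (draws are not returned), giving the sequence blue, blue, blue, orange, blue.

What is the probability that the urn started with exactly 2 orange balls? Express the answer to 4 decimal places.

For each hypothesis, P(data | H) works out to: P(data | r = 1) = (8/9)(7/8)(6/7)(1/6)(5/5) = 1/9; P(data | r = 2) = (7/9)(6/8)(5/7)(2/6)(4/5) = 1/9; P(data | r = 6) = (3/9)(2/8)(1/7)(6/6)(0/5) = 0; P(data | r = 8) = (1/9)(0/8) = 0.
The prior-weighted likelihoods are 1/4 · 1/9 = 1/36, 1/4 · 1/9 = 1/36, 1/4 · 0 = 0, 1/4 · 0 = 0; with total 1/18.
So P(r = 2 | data) = (1/36) / (1/18) = 1/2.

0.5000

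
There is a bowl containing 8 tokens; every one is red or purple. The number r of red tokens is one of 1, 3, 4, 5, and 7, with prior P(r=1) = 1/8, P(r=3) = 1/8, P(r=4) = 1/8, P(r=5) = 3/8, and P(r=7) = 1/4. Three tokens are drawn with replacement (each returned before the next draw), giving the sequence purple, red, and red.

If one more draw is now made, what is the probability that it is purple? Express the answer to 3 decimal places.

Compute the likelihood of the observed sequence for each case: P(data | r = 1) = (7/8)(1/8)(1/8) = 0.013672; P(data | r = 3) = (5/8)(3/8)(3/8) = 0.087891; P(data | r = 4) = (4/8)(4/8)(4/8) = 0.125; P(data | r = 5) = (3/8)(5/8)(5/8) = 0.14648; P(data | r = 7) = (1/8)(7/8)(7/8) = 0.095703.
The prior-weighted likelihoods are 1/8 · 0.013672 = 0.001709, 1/8 · 0.087891 = 0.010986, 1/8 · 0.125 = 0.015625, 3/8 · 0.14648 = 0.054932, 1/4 · 0.095703 = 0.023926; summing to 0.10718.
Dividing through by the total gives posterior P(r = 1 | data) = 0.015945, P(r = 3 | data) = 0.10251, P(r = 4 | data) = 0.14579, P(r = 5 | data) = 0.51253, P(r = 7 | data) = 0.22323.
The predictive probability is P(purple next | data) = (7/8)(0.015945) + (5/8)(0.10251) + (1/2)(0.14579) + (3/8)(0.51253) + (1/8)(0.22323) = 0.37101.

0.371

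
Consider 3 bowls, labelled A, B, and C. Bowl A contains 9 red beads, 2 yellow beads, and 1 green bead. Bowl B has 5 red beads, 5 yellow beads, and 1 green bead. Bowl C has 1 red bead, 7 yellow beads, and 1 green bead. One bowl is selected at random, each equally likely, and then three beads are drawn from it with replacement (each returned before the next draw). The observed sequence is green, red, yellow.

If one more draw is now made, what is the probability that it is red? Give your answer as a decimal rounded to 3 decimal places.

0.449

For each hypothesis, P(data | H) works out to: P(data | bowl A) = (1/12)(9/12)(2/12) = 0.010417; P(data | bowl B) = (1/11)(5/11)(5/11) = 0.018783; P(data | bowl C) = (1/9)(1/9)(7/9) = 0.0096022.
The prior-weighted likelihoods are 1/3 · 0.010417 = 0.0034722, 1/3 · 0.018783 = 0.006261, 1/3 · 0.0096022 = 0.0032007; these sum to 0.012934.
Normalising, the posterior is P(bowl A | data) = 0.26846, P(bowl B | data) = 0.48407, P(bowl C | data) = 0.24747.
Averaging over the posterior, P(red next | data) = (3/4)(0.26846) + (5/11)(0.48407) + (1/9)(0.24747) = 0.44887.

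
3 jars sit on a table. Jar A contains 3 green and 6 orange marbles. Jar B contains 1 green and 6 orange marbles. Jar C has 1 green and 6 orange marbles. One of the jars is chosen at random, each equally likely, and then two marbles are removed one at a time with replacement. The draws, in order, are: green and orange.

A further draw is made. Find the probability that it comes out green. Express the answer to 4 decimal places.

The likelihood of the observed sequence under each hypothesis: P(data | jar A) = (3/9)(6/9) = 0.22222; P(data | jar B) = (1/7)(6/7) = 0.12245; P(data | jar C) = (1/7)(6/7) = 0.12245.
Multiplying each by its prior: 1/3 · 0.22222 = 0.074074, 1/3 · 0.12245 = 0.040816, 1/3 · 0.12245 = 0.040816; summing to 0.15571.
Dividing through by the total gives posterior P(jar A | data) = 0.47573, P(jar B | data) = 0.26214, P(jar C | data) = 0.26214.
So P(green next | data) = Σ P(green next | H) P(H | data) = (1/3)(0.47573) + (1/7)(0.26214) + (1/7)(0.26214) = 0.23347.

0.2335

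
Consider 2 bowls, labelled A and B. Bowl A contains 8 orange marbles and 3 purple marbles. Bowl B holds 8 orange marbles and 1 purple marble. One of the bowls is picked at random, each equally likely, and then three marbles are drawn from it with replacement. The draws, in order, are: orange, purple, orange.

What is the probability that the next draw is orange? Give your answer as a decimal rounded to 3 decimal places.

Under each hypothesis, the probability of the observed sequence is: P(data | bowl A) = (8/11)(3/11)(8/11) = 0.14425; P(data | bowl B) = (8/9)(1/9)(8/9) = 0.087791.
Multiplying each by its prior: 1/2 · 0.14425 = 0.072126, 1/2 · 0.087791 = 0.043896; summing to 0.11602.
The posterior is then P(bowl A | data) = 0.62166, P(bowl B | data) = 0.37834.
The predictive probability is P(orange next | data) = (8/11)(0.62166) + (8/9)(0.37834) = 0.78842.

0.788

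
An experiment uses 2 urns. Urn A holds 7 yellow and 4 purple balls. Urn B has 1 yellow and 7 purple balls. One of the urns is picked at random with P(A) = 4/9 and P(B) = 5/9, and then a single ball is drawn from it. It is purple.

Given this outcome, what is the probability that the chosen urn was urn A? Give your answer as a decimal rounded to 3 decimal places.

For each hypothesis, P(data | H) works out to: P(data | urn A) = (4/11) = 4/11; P(data | urn B) = (7/8) = 7/8.
The prior-weighted likelihoods are 4/9 · 4/11 = 16/99, 5/9 · 7/8 = 35/72; summing to 57/88.
By Bayes' rule, P(urn A | data) = (16/99) / (57/88) = 128/513.

0.250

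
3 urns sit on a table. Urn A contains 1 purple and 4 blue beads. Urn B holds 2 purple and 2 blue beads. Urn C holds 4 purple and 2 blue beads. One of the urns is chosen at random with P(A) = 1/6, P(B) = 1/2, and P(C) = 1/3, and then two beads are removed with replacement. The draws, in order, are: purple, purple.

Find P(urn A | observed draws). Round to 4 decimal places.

0.0238

Under each hypothesis, the probability of the observed sequence is: P(data | urn A) = (1/5)(1/5) = 0.04; P(data | urn B) = (2/4)(2/4) = 0.25; P(data | urn C) = (4/6)(4/6) = 0.44444.
Weighting by the prior gives 1/6 · 0.04 = 0.0066667, 1/2 · 0.25 = 0.125, 1/3 · 0.44444 = 0.14815; with total 0.27981.
By Bayes' rule, P(urn A | data) = (0.0066667) / (0.27981) = 0.023825.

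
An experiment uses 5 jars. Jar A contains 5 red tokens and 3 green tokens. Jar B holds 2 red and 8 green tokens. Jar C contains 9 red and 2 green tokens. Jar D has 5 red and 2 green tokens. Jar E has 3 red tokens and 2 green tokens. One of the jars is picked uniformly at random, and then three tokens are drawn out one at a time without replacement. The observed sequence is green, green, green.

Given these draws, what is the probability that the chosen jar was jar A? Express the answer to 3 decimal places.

0.037

Under each hypothesis, the probability of the observed sequence is: P(data | jar A) = (3/8)(2/7)(1/6) = 0.017857; P(data | jar B) = (8/10)(7/9)(6/8) = 0.46667; P(data | jar C) = (2/11)(1/10)(0/9) = 0; P(data | jar D) = (2/7)(1/6)(0/5) = 0; P(data | jar E) = (2/5)(1/4)(0/3) = 0.
Weighting by the prior gives 1/5 · 0.017857 = 0.0035714, 1/5 · 0.46667 = 0.093333, 1/5 · 0 = 0, 1/5 · 0 = 0, 1/5 · 0 = 0; with total 0.096905.
Therefore the posterior P(jar A | data) = (0.0035714) / (0.096905) = 0.036855.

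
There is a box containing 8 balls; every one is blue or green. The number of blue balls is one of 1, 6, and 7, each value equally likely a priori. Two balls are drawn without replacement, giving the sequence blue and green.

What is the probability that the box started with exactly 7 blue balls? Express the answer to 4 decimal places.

0.2692

Compute the likelihood of the observed sequence for each case: P(data | r = 1) = (1/8)(7/7) = 1/8; P(data | r = 6) = (6/8)(2/7) = 3/14; P(data | r = 7) = (7/8)(1/7) = 1/8.
Weighting by the prior gives 1/3 · 1/8 = 1/24, 1/3 · 3/14 = 1/14, 1/3 · 1/8 = 1/24; these sum to 13/84.
Therefore the posterior P(r = 7 | data) = (1/24) / (13/84) = 7/26.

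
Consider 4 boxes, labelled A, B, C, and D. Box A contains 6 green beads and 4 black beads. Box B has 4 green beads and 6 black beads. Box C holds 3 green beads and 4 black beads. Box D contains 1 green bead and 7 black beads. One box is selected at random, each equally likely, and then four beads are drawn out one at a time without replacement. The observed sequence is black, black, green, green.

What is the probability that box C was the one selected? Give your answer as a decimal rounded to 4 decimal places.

0.3750

The likelihood of the observed sequence under each hypothesis: P(data | box A) = (4/10)(3/9)(6/8)(5/7) = 1/14; P(data | box B) = (6/10)(5/9)(4/8)(3/7) = 1/14; P(data | box C) = (4/7)(3/6)(3/5)(2/4) = 3/35; P(data | box D) = (7/8)(6/7)(1/6)(0/5) = 0.
Weighting by the prior gives 1/4 · 1/14 = 1/56, 1/4 · 1/14 = 1/56, 1/4 · 3/35 = 3/140, 1/4 · 0 = 0; summing to 2/35.
By Bayes' rule, P(box C | data) = (3/140) / (2/35) = 3/8.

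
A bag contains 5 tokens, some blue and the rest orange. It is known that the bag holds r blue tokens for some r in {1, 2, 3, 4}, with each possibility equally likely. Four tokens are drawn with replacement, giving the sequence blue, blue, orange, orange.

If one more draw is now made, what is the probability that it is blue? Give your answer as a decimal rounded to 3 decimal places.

Compute the likelihood of the observed sequence for each case: P(data | r = 1) = (1/5)(1/5)(4/5)(4/5) = 16/625; P(data | r = 2) = (2/5)(2/5)(3/5)(3/5) = 36/625; P(data | r = 3) = (3/5)(3/5)(2/5)(2/5) = 36/625; P(data | r = 4) = (4/5)(4/5)(1/5)(1/5) = 16/625.
Weighting by the prior gives 1/4 · 16/625 = 4/625, 1/4 · 36/625 = 9/625, 1/4 · 36/625 = 9/625, 1/4 · 16/625 = 4/625; summing to 26/625.
Dividing through by the total gives posterior P(r = 1 | data) = 2/13, P(r = 2 | data) = 9/26, P(r = 3 | data) = 9/26, P(r = 4 | data) = 2/13.
Averaging over the posterior, P(blue next | data) = (1/5)(2/13) + (2/5)(9/26) + (3/5)(9/26) + (4/5)(2/13) = 1/2.

0.500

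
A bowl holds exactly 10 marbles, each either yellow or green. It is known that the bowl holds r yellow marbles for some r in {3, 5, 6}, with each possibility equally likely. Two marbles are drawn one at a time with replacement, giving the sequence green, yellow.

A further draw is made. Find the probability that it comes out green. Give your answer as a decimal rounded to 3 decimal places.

For each hypothesis, P(data | H) works out to: P(data | r = 3) = (7/10)(3/10) = 21/100; P(data | r = 5) = (5/10)(5/10) = 1/4; P(data | r = 6) = (4/10)(6/10) = 6/25.
Multiplying each by its prior: 1/3 · 21/100 = 7/100, 1/3 · 1/4 = 1/12, 1/3 · 6/25 = 2/25; summing to 7/30.
The posterior is then P(r = 3 | data) = 3/10, P(r = 5 | data) = 5/14, P(r = 6 | data) = 12/35.
So P(green next | data) = Σ P(green next | H) P(H | data) = (7/10)(3/10) + (1/2)(5/14) + (2/5)(12/35) = 92/175.

0.526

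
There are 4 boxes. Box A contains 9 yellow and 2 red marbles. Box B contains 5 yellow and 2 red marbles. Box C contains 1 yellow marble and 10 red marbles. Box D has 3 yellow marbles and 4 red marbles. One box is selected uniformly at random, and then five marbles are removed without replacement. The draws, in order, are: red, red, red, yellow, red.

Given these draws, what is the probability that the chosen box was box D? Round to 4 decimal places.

For each hypothesis, P(data | H) works out to: P(data | box A) = (2/11)(1/10)(0/9) = 0; P(data | box B) = (2/7)(1/6)(0/5) = 0; P(data | box C) = (10/11)(9/10)(8/9)(1/8)(7/7) = 1/11; P(data | box D) = (4/7)(3/6)(2/5)(3/4)(1/3) = 1/35.
Weighting by the prior gives 1/4 · 0 = 0, 1/4 · 0 = 0, 1/4 · 1/11 = 1/44, 1/4 · 1/35 = 1/140; with total 23/770.
So P(box D | data) = (1/140) / (23/770) = 11/46.

0.2391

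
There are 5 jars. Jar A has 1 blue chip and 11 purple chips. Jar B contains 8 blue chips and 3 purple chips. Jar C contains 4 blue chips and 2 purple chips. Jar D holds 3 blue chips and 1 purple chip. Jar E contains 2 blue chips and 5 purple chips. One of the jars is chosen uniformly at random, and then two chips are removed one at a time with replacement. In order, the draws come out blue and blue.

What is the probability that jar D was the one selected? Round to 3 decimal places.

0.346

Compute the likelihood of the observed sequence for each case: P(data | jar A) = (1/12)(1/12) = 0.0069444; P(data | jar B) = (8/11)(8/11) = 0.52893; P(data | jar C) = (4/6)(4/6) = 0.44444; P(data | jar D) = (3/4)(3/4) = 0.5625; P(data | jar E) = (2/7)(2/7) = 0.081633.
Multiplying each by its prior: 1/5 · 0.0069444 = 0.0013889, 1/5 · 0.52893 = 0.10579, 1/5 · 0.44444 = 0.088889, 1/5 · 0.5625 = 0.1125, 1/5 · 0.081633 = 0.016327; these sum to 0.32489.
By Bayes' rule, P(jar D | data) = (0.1125) / (0.32489) = 0.34627.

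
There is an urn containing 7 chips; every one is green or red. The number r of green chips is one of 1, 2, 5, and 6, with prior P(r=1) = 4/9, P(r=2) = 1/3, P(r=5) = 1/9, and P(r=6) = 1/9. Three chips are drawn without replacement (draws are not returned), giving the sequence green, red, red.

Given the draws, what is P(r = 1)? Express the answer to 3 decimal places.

For each hypothesis, P(data | H) works out to: P(data | r = 1) = (1/7)(6/6)(5/5) = 1/7; P(data | r = 2) = (2/7)(5/6)(4/5) = 4/21; P(data | r = 5) = (5/7)(2/6)(1/5) = 1/21; P(data | r = 6) = (6/7)(1/6)(0/5) = 0.
Weighting by the prior gives 4/9 · 1/7 = 4/63, 1/3 · 4/21 = 4/63, 1/9 · 1/21 = 1/189, 1/9 · 0 = 0; these sum to 25/189.
By Bayes' rule, P(r = 1 | data) = (4/63) / (25/189) = 12/25.

0.480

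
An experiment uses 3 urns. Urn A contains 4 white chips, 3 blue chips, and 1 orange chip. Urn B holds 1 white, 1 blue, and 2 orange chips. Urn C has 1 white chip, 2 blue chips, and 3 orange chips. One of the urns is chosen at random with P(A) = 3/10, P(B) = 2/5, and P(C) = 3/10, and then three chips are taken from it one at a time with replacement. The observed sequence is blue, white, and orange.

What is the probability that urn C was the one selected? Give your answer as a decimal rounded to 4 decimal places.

Under each hypothesis, the probability of the observed sequence is: P(data | urn A) = (3/8)(4/8)(1/8) = 0.023438; P(data | urn B) = (1/4)(1/4)(2/4) = 0.03125; P(data | urn C) = (2/6)(1/6)(3/6) = 0.027778.
Multiplying each by its prior: 3/10 · 0.023438 = 0.0070313, 2/5 · 0.03125 = 0.0125, 3/10 · 0.027778 = 0.0083333; with total 0.027865.
So P(urn C | data) = (0.0083333) / (0.027865) = 0.29907.

0.2991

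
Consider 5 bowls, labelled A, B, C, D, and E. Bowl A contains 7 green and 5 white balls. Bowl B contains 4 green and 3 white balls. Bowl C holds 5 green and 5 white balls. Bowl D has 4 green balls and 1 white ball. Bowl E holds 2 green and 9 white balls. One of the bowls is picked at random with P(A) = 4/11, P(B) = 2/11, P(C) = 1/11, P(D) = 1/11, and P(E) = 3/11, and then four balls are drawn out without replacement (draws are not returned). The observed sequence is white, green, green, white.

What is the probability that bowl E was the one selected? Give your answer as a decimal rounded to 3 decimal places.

0.093

The likelihood of the observed sequence under each hypothesis: P(data | bowl A) = (5/12)(7/11)(6/10)(4/9) = 0.070707; P(data | bowl B) = (3/7)(4/6)(3/5)(2/4) = 0.085714; P(data | bowl C) = (5/10)(5/9)(4/8)(4/7) = 0.079365; P(data | bowl D) = (1/5)(4/4)(3/3)(0/2) = 0; P(data | bowl E) = (9/11)(2/10)(1/9)(8/8) = 0.018182.
Weighting by the prior gives 4/11 · 0.070707 = 0.025712, 2/11 · 0.085714 = 0.015584, 1/11 · 0.079365 = 0.007215, 1/11 · 0 = 0, 3/11 · 0.018182 = 0.0049587; with total 0.05347.
Therefore the posterior P(bowl E | data) = (0.0049587) / (0.05347) = 0.092738.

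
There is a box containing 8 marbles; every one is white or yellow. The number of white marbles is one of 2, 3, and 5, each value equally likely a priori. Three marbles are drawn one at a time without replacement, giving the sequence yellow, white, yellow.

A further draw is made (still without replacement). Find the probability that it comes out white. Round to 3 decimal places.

For each hypothesis, P(data | H) works out to: P(data | r = 2) = (6/8)(2/7)(5/6) = 5/28; P(data | r = 3) = (5/8)(3/7)(4/6) = 5/28; P(data | r = 5) = (3/8)(5/7)(2/6) = 5/56.
Weighting by the prior gives 1/3 · 5/28 = 5/84, 1/3 · 5/28 = 5/84, 1/3 · 5/56 = 5/168; these sum to 25/168.
Normalising, the posterior is P(r = 2 | data) = 2/5, P(r = 3 | data) = 2/5, P(r = 5 | data) = 1/5.
So P(white next | data) = Σ P(white next | H) P(H | data) = (1/5)(2/5) + (2/5)(2/5) + (4/5)(1/5) = 2/5.

0.400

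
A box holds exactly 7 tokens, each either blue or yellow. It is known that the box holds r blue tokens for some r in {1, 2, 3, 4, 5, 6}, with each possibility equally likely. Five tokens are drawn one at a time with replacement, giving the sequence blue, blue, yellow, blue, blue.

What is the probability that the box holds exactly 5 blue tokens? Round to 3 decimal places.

Compute the likelihood of the observed sequence for each case: P(data | r = 1) = (1/7)(1/7)(6/7)(1/7)(1/7) = 0.00035699; P(data | r = 2) = (2/7)(2/7)(5/7)(2/7)(2/7) = 0.0047599; P(data | r = 3) = (3/7)(3/7)(4/7)(3/7)(3/7) = 0.019278; P(data | r = 4) = (4/7)(4/7)(3/7)(4/7)(4/7) = 0.045695; P(data | r = 5) = (5/7)(5/7)(2/7)(5/7)(5/7) = 0.074374; P(data | r = 6) = (6/7)(6/7)(1/7)(6/7)(6/7) = 0.077111.
The prior-weighted likelihoods are 1/6 · 0.00035699 = 5.9499e-05, 1/6 · 0.0047599 = 0.00079332, 1/6 · 0.019278 = 0.0032129, 1/6 · 0.045695 = 0.0076159, 1/6 · 0.074374 = 0.012396, 1/6 · 0.077111 = 0.012852; summing to 0.036929.
By Bayes' rule, P(r = 5 | data) = (0.012396) / (0.036929) = 0.33566.

0.336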